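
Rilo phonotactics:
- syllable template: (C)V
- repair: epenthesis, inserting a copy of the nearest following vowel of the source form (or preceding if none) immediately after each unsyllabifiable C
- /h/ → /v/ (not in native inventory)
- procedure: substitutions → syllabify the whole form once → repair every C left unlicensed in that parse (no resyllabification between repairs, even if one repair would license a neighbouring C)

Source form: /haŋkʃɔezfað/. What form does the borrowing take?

vaŋɔkɔʃɔezafaða

Substitution: /h/ → /v/, giving /vaŋkʃɔezfað/.
Syllabifying with onset maximization leaves /ŋ/, /k/, /z/, /ð/ stranded (no codas are permitted; onsets are limited to one consonant).
Each unlicensed consonant becomes the onset of a new syllable: /ŋ/ → /ŋɔ/, /k/ → /kɔ/, /z/ → /za/, /ð/ → /ða/.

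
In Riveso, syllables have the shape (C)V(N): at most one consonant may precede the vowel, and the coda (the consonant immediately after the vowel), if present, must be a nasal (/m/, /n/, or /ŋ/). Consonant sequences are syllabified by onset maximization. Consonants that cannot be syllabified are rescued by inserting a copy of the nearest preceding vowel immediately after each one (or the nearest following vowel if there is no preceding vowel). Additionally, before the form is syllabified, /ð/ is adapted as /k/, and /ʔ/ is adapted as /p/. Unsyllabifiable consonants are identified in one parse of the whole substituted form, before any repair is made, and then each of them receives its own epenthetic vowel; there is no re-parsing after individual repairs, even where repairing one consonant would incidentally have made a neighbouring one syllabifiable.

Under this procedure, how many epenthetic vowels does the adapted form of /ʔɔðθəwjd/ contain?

4

After substitution the input is /pɔkθəwjd/.
The unsyllabifiable consonants are /k/, /w/, /j/, /d/; each receives one epenthetic vowel.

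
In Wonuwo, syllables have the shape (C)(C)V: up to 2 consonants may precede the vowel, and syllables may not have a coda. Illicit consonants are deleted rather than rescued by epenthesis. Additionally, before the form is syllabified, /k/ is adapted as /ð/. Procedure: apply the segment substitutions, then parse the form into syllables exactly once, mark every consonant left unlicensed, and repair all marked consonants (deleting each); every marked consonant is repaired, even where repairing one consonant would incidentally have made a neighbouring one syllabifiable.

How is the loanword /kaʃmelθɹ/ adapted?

Substitution: /k/ → /ð/, giving /ðaʃmelθɹ/.
The consonants /l/, /θ/, /ɹ/ cannot be parsed into a legal (C)(C)V syllable (no codas are permitted; onsets may contain at most 2 consonants).
Deleting the stranded consonants removes /l/, /θ/, /ɹ/.

ðaʃme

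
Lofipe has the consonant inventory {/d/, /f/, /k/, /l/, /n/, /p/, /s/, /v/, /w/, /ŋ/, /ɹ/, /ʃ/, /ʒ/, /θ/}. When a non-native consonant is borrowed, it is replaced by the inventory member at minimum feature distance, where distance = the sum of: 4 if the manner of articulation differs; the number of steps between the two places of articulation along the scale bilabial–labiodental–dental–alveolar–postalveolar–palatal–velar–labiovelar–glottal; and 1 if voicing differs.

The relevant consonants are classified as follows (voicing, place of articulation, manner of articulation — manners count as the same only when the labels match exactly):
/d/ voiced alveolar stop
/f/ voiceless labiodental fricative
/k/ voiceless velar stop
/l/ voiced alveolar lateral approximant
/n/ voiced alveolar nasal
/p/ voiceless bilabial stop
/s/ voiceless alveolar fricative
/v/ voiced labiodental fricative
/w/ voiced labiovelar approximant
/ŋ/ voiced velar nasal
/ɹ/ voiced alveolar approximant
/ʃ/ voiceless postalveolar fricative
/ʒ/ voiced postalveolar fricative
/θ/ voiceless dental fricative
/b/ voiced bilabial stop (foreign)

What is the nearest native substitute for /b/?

/p/ is closest: same manner (stop), place distance 0 (bilabial→bilabial), voicing differs (+1); total 1. Next closest is /d/ at distance 3.

p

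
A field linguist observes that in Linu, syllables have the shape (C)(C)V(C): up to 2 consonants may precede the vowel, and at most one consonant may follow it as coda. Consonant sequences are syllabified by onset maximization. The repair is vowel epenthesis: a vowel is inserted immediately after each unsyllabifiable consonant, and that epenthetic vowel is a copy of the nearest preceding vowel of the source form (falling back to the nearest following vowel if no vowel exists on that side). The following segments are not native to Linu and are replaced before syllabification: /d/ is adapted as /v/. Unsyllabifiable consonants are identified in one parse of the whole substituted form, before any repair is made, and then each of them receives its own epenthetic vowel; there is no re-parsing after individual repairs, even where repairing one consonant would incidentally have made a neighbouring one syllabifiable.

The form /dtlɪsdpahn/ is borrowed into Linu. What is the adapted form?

Substitution: /d/ → /v/, giving /vtlɪsvpahn/.
Syllabifying with onset maximization leaves /v/, /n/ stranded (at most one coda consonant is licensed; onsets may contain at most 2 consonants).
Epenthesis after each stranded consonant: /v/ → /vɪ/, /n/ → /na/.

vɪtlɪsvpahna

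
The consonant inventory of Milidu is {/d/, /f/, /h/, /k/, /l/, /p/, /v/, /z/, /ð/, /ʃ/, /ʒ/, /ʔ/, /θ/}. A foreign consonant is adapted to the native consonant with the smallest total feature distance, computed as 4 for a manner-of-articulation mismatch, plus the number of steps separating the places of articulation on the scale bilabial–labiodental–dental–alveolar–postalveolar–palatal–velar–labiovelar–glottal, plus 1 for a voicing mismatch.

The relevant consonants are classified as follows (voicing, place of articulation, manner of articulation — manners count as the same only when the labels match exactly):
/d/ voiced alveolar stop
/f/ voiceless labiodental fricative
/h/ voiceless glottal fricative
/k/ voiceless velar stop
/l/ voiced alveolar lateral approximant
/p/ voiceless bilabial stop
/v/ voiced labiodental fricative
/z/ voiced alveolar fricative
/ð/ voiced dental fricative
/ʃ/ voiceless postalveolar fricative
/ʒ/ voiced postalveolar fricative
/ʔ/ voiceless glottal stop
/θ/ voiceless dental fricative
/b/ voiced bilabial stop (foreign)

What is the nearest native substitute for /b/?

p

/p/ is closest: same manner (stop), place distance 0 (bilabial→bilabial), voicing differs (+1); total 1. Next closest is /d/ at distance 3.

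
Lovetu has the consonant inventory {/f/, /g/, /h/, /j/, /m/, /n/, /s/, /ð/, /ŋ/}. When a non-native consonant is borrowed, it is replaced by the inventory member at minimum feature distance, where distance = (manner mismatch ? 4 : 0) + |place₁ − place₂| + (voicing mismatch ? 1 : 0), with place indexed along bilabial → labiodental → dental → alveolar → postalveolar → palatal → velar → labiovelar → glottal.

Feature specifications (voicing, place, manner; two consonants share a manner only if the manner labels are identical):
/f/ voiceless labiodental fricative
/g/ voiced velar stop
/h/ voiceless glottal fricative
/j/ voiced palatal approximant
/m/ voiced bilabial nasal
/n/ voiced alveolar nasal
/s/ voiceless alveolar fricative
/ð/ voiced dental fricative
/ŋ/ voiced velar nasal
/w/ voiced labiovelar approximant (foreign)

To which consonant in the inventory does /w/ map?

/j/ is closest: same manner (approximant), place distance 2 (labiovelar→palatal), same voicing; total 2. Next closest is /g/ at distance 5.

j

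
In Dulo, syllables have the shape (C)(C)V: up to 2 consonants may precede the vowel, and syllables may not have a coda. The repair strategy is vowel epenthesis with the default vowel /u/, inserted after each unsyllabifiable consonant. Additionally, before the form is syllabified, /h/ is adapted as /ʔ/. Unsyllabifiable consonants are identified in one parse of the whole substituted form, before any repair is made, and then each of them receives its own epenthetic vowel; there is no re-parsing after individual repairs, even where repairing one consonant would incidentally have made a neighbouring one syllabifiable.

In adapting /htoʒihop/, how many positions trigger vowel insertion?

1

After substitution the input is /ʔtoʒiʔop/.
The unsyllabifiable consonants are /p/; each receives one epenthetic vowel.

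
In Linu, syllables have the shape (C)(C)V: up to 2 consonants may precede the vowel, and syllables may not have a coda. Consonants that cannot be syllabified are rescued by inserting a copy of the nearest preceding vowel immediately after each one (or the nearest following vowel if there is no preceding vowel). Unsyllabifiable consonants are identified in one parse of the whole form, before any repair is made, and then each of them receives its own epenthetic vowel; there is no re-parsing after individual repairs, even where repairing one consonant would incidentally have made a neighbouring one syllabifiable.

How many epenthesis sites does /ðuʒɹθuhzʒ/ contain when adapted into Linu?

4

The unsyllabifiable consonants are /ʒ/, /h/, /z/, /ʒ/; each receives one epenthetic vowel.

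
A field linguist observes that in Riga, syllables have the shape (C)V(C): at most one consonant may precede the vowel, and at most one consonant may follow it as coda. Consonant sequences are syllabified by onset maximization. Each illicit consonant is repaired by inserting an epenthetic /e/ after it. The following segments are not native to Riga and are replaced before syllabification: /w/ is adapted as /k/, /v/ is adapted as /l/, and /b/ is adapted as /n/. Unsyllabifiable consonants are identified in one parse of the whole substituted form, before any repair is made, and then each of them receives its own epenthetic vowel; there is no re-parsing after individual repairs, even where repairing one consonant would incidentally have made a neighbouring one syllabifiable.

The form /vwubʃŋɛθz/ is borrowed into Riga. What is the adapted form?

Substitution: /v/ → /l/, /w/ → /k/, /b/ → /n/, giving /lkunʃŋɛθz/.
The consonants /l/, /ʃ/, /z/ cannot be parsed into a legal (C)V(C) syllable (at most one coda consonant is licensed; onsets are limited to one consonant).
Inserting the epenthetic vowel yields /l/ → /le/, /ʃ/ → /ʃe/, /z/ → /ze/.

lekunʃeŋɛθze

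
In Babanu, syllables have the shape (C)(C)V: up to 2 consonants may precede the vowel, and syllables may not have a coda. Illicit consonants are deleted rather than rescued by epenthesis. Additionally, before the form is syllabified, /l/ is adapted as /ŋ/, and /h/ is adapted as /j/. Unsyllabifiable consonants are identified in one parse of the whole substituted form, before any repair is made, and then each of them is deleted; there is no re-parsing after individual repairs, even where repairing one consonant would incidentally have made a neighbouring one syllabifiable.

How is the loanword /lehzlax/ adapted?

ŋezŋa

Substitution: /l/ → /ŋ/, /h/ → /j/, giving /ŋejzŋax/.
The consonants /j/, /x/ cannot be parsed into a legal (C)(C)V syllable (no codas are permitted; onsets may contain at most 2 consonants).
Each unlicensed consonant is deleted: /j/, /x/.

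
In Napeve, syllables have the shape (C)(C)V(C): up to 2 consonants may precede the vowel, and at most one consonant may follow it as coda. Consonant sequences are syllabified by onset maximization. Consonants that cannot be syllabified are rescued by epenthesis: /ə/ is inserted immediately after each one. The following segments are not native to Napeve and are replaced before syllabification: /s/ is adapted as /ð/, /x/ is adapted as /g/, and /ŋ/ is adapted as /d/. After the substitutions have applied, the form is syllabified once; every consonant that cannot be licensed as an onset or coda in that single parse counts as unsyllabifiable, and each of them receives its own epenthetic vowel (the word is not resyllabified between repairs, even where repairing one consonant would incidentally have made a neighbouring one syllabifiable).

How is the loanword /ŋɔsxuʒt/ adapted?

dɔðguʒtə

Substitution: /ŋ/ → /d/, /s/ → /ð/, /x/ → /g/, giving /dɔðguʒt/.
Syllabifying with onset maximization leaves /t/ stranded (at most one coda consonant is licensed; onsets may contain at most 2 consonants).
Inserting the epenthetic vowel yields /t/ → /tə/.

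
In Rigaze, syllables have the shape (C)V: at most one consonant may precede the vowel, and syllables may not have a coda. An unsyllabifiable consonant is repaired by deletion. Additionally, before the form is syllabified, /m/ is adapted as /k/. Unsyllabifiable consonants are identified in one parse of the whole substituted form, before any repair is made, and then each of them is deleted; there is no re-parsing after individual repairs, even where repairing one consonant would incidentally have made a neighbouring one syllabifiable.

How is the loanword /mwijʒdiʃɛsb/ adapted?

Substitution: /m/ → /k/, giving /kwijʒdiʃɛsb/.
Under (C)V, the unsyllabifiable consonants are /k/, /j/, /ʒ/, /s/, /b/ (no codas are permitted; onsets are limited to one consonant).
Deletion applies to /k/, /j/, /ʒ/, /s/, /b/.

widiʃɛ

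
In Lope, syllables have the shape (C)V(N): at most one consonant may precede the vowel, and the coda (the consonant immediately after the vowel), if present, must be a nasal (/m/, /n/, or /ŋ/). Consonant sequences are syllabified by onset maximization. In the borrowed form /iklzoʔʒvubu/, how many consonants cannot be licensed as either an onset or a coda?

Syllabifying with onset maximization leaves /k/, /l/, /ʔ/, /ʒ/ stranded (only a nasal (/m/, /n/, or /ŋ/) is licensed in coda position; onsets are limited to one consonant).

4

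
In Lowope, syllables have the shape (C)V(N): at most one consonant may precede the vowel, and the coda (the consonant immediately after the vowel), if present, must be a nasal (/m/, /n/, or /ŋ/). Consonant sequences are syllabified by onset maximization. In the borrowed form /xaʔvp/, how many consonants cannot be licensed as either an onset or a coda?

The consonants /ʔ/, /v/, /p/ cannot be parsed into a legal (C)V(N) syllable (only a nasal (/m/, /n/, or /ŋ/) is licensed in coda position; onsets are limited to one consonant).

3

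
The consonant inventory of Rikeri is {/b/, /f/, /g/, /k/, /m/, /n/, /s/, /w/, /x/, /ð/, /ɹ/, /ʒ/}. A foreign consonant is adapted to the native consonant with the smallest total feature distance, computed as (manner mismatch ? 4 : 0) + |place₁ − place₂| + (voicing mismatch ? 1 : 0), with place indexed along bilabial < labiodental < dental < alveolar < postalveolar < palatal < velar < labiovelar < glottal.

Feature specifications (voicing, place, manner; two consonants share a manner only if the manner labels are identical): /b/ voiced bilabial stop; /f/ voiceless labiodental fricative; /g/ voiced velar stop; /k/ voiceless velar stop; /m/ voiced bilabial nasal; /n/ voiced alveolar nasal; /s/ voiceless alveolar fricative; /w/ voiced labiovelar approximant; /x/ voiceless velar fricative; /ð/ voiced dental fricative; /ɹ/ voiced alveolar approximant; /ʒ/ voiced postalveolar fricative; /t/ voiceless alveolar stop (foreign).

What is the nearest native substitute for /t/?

/k/ is closest: same manner (stop), place distance 3 (alveolar→velar), same voicing; total 3. Next closest is /b/ at distance 4.

k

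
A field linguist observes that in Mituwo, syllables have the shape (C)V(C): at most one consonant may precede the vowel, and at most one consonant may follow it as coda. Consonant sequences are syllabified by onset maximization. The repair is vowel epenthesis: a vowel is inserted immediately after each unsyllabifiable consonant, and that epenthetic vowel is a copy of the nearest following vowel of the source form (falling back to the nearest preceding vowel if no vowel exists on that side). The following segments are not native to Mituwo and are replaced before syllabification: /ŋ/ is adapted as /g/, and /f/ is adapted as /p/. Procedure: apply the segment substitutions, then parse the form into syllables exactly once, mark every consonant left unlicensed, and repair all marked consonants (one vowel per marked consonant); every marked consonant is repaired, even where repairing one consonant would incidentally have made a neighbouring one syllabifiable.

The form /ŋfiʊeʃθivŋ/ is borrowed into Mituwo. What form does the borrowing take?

Substitution: /ŋ/ → /g/, /f/ → /p/, giving /gpiʊeʃθivg/.
The consonants /g/, /g/ cannot be parsed into a legal (C)V(C) syllable (at most one coda consonant is licensed; onsets are limited to one consonant).
Epenthesis after each stranded consonant: /g/ → /gi/, /g/ → /gi/.

gipiʊeʃθivgi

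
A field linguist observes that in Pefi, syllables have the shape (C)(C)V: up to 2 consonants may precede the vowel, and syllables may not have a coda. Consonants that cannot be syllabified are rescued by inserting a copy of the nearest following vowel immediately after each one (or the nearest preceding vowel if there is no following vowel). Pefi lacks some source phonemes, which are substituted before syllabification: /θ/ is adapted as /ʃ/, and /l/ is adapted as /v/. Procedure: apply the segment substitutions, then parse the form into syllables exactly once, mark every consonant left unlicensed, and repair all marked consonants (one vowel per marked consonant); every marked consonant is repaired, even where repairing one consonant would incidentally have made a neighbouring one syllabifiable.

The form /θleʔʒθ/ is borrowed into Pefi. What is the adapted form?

ʃveʔeʒeʃe

Substitution: /θ/ → /ʃ/, /l/ → /v/, giving /ʃveʔʒʃ/.
Under (C)(C)V, the unsyllabifiable consonants are /ʔ/, /ʒ/, /ʃ/ (no codas are permitted; onsets may contain at most 2 consonants).
Each unlicensed consonant becomes the onset of a new syllable: /ʔ/ → /ʔe/, /ʒ/ → /ʒe/, /ʃ/ → /ʃe/.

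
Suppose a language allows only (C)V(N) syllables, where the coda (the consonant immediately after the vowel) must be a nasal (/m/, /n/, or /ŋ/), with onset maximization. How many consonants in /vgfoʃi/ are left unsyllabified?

The consonants /v/, /g/ cannot be parsed into a legal (C)V(N) syllable (only a nasal (/m/, /n/, or /ŋ/) is licensed in coda position; onsets are limited to one consonant).

2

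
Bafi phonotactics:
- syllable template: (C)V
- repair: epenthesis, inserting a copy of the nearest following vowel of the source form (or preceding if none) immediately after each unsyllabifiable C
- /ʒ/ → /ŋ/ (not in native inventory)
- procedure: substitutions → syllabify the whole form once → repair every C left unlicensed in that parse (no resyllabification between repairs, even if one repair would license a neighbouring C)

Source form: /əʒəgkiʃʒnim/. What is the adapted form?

Substitution: /ʒ/ → /ŋ/, giving /əŋəgkiʃŋnim/.
Syllabifying with onset maximization leaves /g/, /ʃ/, /ŋ/, /m/ stranded (no codas are permitted; onsets are limited to one consonant).
Inserting the epenthetic vowel yields /g/ → /gi/, /ʃ/ → /ʃi/, /ŋ/ → /ŋi/, /m/ → /mi/.

əŋəgikiʃiŋinimi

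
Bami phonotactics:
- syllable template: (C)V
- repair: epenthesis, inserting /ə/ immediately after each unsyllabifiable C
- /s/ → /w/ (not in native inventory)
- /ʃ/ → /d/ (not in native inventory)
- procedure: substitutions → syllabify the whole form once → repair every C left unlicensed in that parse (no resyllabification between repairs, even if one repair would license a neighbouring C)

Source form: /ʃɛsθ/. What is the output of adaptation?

Substitution: /ʃ/ → /d/, /s/ → /w/, giving /dɛwθ/.
Under (C)V, the unsyllabifiable consonants are /w/, /θ/ (no codas are permitted; onsets are limited to one consonant).
Epenthesis after each stranded consonant: /w/ → /wə/, /θ/ → /θə/.

dɛwəθə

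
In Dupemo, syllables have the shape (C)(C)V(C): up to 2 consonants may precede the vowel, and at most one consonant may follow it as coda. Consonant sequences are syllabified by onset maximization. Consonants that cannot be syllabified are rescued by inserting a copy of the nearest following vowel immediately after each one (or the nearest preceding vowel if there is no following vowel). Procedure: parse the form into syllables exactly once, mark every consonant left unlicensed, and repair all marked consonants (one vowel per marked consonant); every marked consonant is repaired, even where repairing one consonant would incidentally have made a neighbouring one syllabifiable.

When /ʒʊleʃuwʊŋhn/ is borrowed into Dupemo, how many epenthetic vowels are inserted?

The unsyllabifiable consonants are /h/, /n/; each receives one epenthetic vowel.

2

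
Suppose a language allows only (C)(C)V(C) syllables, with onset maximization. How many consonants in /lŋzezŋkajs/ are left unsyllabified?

2

The consonants /l/, /s/ cannot be parsed into a legal (C)(C)V(C) syllable (at most one coda consonant is licensed; onsets may contain at most 2 consonants).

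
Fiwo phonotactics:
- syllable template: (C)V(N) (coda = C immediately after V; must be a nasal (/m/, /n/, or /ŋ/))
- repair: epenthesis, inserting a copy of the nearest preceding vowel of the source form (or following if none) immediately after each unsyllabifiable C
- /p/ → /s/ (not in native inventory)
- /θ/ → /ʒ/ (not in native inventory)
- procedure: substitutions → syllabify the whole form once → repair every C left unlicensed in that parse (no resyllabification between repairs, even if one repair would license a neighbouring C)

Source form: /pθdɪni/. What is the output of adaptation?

sɪʒɪdɪni

Substitution: /p/ → /s/, /θ/ → /ʒ/, giving /sʒdɪni/.
Under (C)V(N), the unsyllabifiable consonants are /s/, /ʒ/ (only a nasal (/m/, /n/, or /ŋ/) is licensed in coda position; onsets are limited to one consonant).
Epenthesis after each stranded consonant: /s/ → /sɪ/, /ʒ/ → /ʒɪ/.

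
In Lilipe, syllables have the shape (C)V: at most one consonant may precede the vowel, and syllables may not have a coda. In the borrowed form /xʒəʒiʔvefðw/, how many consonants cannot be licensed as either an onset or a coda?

The consonants /x/, /ʔ/, /f/, /ð/, /w/ cannot be parsed into a legal (C)V syllable (no codas are permitted; onsets are limited to one consonant).

5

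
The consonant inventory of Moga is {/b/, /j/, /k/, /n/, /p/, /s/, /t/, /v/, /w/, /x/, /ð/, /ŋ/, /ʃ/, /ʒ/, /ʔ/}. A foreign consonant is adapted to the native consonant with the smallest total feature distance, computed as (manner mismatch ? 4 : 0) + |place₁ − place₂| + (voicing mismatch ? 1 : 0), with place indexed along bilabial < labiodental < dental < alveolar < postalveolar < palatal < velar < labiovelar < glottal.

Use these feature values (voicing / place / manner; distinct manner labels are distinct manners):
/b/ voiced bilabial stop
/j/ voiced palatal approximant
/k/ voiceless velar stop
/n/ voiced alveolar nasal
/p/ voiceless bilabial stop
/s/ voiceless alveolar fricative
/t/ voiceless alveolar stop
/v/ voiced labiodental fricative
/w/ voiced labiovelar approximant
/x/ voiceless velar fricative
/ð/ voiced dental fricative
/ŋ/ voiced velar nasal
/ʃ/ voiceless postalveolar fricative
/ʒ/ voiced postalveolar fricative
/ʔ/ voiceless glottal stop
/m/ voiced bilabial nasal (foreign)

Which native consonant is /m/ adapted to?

n

/n/ is closest: same manner (nasal), place distance 3 (bilabial→alveolar), same voicing; total 3. Next closest is /b/ at distance 4.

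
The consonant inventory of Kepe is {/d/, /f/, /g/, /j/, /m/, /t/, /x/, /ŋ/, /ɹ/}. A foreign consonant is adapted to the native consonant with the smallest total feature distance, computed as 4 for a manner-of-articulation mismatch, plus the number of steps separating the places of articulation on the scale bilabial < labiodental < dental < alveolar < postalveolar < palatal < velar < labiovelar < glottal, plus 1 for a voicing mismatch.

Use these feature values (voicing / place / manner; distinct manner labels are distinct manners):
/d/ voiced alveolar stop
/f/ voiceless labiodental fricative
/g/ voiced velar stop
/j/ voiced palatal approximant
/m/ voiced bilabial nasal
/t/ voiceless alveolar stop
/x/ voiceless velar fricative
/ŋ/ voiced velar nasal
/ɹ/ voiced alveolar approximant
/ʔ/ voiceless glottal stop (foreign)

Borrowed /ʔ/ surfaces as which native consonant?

g

/g/ is closest: same manner (stop), place distance 2 (glottal→velar), voicing differs (+1); total 3. Next closest is /t/ at distance 5.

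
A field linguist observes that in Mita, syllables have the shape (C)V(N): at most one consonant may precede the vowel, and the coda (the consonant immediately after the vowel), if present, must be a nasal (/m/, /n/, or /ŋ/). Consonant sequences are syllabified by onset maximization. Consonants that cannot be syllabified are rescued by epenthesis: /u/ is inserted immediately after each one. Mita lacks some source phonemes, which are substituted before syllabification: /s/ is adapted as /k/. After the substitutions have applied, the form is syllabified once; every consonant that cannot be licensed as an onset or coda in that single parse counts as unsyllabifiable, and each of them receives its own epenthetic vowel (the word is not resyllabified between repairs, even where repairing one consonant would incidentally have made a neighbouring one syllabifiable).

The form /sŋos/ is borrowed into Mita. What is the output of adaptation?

Substitution: /s/ → /k/, giving /kŋok/.
Syllabifying with onset maximization leaves /k/, /k/ stranded (only a nasal (/m/, /n/, or /ŋ/) is licensed in coda position; onsets are limited to one consonant).
Inserting the epenthetic vowel yields /k/ → /ku/, /k/ → /ku/.

kuŋoku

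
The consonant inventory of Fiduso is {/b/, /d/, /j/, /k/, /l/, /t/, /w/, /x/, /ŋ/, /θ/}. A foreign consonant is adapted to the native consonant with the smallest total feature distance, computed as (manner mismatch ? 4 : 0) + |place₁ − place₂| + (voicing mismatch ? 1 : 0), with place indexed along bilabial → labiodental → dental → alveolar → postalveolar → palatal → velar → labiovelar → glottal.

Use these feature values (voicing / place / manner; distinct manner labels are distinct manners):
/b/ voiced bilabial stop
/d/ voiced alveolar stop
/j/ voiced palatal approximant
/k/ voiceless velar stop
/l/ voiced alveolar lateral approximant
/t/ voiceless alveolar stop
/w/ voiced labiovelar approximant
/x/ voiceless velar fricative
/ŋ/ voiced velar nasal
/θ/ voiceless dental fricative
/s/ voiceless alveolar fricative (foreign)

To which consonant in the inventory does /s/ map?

/θ/ is closest: same manner (fricative), place distance 1 (alveolar→dental), same voicing; total 1. Next closest is /x/ at distance 3.

θ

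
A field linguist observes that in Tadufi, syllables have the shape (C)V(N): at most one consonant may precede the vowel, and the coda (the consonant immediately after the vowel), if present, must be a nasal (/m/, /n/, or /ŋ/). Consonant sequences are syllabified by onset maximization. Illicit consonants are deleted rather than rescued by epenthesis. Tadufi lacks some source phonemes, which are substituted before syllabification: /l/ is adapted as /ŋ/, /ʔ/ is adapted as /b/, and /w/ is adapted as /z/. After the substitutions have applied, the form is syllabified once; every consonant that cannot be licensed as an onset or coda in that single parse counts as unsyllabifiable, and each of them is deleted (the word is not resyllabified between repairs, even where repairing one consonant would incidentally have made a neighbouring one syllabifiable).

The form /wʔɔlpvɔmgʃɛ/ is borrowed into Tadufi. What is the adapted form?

Substitution: /w/ → /z/, /ʔ/ → /b/, /l/ → /ŋ/, giving /zbɔŋpvɔmgʃɛ/.
Syllabifying with onset maximization leaves /z/, /p/, /g/ stranded (only a nasal (/m/, /n/, or /ŋ/) is licensed in coda position; onsets are limited to one consonant).
Deletion applies to /z/, /p/, /g/.

bɔŋvɔmʃɛ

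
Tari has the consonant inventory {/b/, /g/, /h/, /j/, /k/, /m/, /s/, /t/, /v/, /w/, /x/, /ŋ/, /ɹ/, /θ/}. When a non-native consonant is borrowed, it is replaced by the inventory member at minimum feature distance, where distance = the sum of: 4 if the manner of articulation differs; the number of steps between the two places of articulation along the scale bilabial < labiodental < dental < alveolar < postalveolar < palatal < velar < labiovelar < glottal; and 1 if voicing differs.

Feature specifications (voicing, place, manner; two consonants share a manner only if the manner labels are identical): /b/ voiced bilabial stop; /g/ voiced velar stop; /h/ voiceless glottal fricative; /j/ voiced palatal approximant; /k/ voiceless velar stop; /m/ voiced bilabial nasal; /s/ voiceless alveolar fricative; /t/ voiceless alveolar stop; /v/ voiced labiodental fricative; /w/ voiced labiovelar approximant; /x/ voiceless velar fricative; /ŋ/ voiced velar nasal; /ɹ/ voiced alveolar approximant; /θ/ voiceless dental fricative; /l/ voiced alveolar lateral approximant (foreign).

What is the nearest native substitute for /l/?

ɹ

/ɹ/ is closest: manner differs (lateral approximant→approximant, +4), place distance 0 (alveolar→alveolar), same voicing; total 4. Next closest is /s/ at distance 5.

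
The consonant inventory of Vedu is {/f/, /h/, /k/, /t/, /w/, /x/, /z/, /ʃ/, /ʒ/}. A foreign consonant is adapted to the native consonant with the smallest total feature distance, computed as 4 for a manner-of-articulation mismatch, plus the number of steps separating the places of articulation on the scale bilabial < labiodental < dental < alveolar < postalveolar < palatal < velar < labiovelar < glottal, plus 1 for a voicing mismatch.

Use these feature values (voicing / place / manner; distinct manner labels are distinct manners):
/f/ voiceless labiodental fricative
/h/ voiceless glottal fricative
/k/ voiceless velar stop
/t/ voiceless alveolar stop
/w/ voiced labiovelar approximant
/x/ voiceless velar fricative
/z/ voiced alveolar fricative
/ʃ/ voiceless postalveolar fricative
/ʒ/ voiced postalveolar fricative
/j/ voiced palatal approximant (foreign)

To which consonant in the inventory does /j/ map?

/w/ is closest: same manner (approximant), place distance 2 (palatal→labiovelar), same voicing; total 2. Next closest is /ʒ/ at distance 5.

w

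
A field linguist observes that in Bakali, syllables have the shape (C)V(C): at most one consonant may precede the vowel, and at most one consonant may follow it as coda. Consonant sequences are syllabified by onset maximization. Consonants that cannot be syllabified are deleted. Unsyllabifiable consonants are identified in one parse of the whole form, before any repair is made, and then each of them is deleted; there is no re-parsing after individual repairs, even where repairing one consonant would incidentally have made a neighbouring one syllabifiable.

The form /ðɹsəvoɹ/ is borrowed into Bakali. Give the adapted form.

səvoɹ

Under (C)V(C), the unsyllabifiable consonants are /ð/, /ɹ/ (at most one coda consonant is licensed; onsets are limited to one consonant).
Each unlicensed consonant is deleted: /ð/, /ɹ/.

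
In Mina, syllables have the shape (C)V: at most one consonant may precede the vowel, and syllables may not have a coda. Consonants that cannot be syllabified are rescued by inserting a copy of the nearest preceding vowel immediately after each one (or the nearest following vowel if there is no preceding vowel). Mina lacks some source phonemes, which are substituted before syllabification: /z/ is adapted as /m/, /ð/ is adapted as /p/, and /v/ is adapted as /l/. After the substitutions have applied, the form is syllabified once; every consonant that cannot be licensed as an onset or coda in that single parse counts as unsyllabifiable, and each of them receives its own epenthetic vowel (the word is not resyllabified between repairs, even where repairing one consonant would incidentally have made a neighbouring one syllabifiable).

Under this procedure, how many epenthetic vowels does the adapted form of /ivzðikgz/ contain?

After substitution the input is /ilmpikgm/.
The unsyllabifiable consonants are /l/, /m/, /k/, /g/, /m/; each receives one epenthetic vowel.

5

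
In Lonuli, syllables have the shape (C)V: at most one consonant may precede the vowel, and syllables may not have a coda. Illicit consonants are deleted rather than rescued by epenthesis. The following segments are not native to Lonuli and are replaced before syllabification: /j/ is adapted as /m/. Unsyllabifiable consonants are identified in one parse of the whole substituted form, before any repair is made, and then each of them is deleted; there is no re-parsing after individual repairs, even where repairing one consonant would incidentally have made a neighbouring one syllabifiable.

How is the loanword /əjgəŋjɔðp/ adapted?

Substitution: /j/ → /m/, giving /əmgəŋmɔðp/.
The consonants /m/, /ŋ/, /ð/, /p/ cannot be parsed into a legal (C)V syllable (no codas are permitted; onsets are limited to one consonant).
Deletion applies to /m/, /ŋ/, /ð/, /p/.

əgəmɔ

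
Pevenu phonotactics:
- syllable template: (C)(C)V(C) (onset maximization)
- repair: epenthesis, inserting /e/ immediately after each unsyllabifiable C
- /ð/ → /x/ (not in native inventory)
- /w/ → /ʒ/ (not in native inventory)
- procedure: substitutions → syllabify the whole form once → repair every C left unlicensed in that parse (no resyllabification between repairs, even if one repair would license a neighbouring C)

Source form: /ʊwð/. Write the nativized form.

Substitution: /w/ → /ʒ/, /ð/ → /x/, giving /ʊʒx/.
Under (C)(C)V(C), the unsyllabifiable consonants are /x/ (at most one coda consonant is licensed; onsets may contain at most 2 consonants).
Epenthesis after each stranded consonant: /x/ → /xe/.

ʊʒxe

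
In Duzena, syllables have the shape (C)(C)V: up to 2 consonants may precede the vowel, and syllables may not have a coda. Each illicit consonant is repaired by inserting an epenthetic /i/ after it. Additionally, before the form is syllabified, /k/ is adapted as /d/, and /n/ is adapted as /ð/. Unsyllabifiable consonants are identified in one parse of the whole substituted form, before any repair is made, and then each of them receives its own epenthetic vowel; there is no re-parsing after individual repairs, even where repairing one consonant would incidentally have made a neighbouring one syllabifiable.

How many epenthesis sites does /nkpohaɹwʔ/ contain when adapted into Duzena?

4

After substitution the input is /ðdpohaɹwʔ/.
The unsyllabifiable consonants are /ð/, /ɹ/, /w/, /ʔ/; each receives one epenthetic vowel.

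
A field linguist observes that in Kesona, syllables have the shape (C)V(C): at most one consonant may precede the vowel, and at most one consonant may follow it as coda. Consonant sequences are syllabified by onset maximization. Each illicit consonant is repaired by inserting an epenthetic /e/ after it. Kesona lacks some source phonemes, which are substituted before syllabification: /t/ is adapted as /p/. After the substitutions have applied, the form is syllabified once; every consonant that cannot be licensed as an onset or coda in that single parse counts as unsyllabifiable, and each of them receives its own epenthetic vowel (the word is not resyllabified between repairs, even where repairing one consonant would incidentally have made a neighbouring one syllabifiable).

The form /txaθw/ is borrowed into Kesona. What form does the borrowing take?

Substitution: /t/ → /p/, giving /pxaθw/.
Under (C)V(C), the unsyllabifiable consonants are /p/, /w/ (at most one coda consonant is licensed; onsets are limited to one consonant).
Each unlicensed consonant becomes the onset of a new syllable: /p/ → /pe/, /w/ → /we/.

pexaθwe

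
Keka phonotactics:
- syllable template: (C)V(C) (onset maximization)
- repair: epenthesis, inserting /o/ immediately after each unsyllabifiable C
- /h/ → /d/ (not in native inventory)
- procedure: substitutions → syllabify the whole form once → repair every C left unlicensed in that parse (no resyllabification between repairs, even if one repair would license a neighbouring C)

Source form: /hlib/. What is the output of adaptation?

dolib

Substitution: /h/ → /d/, giving /dlib/.
Syllabifying with onset maximization leaves /d/ stranded (at most one coda consonant is licensed; onsets are limited to one consonant).
Inserting the epenthetic vowel yields /d/ → /do/.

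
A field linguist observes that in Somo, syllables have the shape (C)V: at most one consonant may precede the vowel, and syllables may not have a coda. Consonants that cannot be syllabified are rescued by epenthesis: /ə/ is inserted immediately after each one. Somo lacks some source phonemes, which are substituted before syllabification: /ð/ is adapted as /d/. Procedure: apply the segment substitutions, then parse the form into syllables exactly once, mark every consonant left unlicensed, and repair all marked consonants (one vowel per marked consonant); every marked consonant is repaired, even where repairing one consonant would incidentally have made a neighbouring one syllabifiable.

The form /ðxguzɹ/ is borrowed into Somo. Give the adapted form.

dəxəguzəɹə

Substitution: /ð/ → /d/, giving /dxguzɹ/.
The consonants /d/, /x/, /z/, /ɹ/ cannot be parsed into a legal (C)V syllable (no codas are permitted; onsets are limited to one consonant).
Epenthesis after each stranded consonant: /d/ → /də/, /x/ → /xə/, /z/ → /zə/, /ɹ/ → /ɹə/.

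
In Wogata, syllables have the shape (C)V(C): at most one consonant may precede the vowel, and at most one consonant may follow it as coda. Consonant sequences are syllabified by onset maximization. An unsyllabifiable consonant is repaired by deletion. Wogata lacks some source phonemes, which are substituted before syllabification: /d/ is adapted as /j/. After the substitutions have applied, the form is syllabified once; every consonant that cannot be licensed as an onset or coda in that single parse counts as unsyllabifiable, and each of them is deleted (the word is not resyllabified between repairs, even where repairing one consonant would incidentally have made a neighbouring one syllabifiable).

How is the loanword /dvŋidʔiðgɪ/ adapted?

ŋijʔiðgɪ

Substitution: /d/ → /j/, giving /jvŋijʔiðgɪ/.
The consonants /j/, /v/ cannot be parsed into a legal (C)V(C) syllable (at most one coda consonant is licensed; onsets are limited to one consonant).
Deleting the stranded consonants removes /j/, /v/.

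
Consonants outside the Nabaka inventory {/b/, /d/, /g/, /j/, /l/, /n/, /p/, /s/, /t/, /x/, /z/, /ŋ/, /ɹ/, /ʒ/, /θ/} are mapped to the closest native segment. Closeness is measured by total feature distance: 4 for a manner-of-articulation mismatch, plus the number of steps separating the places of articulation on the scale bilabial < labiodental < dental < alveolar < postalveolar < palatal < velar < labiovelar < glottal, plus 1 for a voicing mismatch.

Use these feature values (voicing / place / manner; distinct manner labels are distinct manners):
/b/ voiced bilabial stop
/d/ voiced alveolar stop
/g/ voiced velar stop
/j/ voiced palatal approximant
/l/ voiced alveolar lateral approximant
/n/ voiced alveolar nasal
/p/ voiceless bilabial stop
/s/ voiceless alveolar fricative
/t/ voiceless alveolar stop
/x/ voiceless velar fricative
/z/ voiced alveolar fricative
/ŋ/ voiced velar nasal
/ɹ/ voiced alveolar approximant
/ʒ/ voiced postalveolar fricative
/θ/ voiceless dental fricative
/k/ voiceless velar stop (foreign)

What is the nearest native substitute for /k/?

/g/ is closest: same manner (stop), place distance 0 (velar→velar), voicing differs (+1); total 1. Next closest is /t/ at distance 3.

g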